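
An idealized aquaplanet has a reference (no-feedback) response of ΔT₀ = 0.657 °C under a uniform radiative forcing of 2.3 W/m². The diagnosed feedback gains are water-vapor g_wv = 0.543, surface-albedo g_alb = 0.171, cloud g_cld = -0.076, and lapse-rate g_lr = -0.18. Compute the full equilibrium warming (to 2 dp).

Total gain g = 0.543 + 0.171 − 0.076 − 0.18 = 0.458.
Amplification A = 1/(1 − 0.458) = 1.845.
ΔT = 0.657 × 1.845 = 1.21 °C.

1.21 °C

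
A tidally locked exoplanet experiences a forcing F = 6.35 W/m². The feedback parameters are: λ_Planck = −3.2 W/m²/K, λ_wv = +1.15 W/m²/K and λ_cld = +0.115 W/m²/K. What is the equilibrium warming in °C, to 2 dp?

Net feedback parameter λ = (−3.2) + (+1.15) + (+0.115) = -1.935 W/m²/K.
ΔT = −F/λ = −6.35/(-1.935) = 3.28 °C.

3.28 °C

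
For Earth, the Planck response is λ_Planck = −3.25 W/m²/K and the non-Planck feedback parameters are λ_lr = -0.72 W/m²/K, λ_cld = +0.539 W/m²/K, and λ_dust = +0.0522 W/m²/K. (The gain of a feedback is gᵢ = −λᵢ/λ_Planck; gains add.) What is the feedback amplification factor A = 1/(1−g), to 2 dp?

Convert to gains: g_lr = -0.72/3.25 = -0.2215; g_cld = 0.539/3.25 = 0.1658; g_dust = 0.0522/3.25 = 0.01606.
Total gain g = -0.03964.
A = 1/(1 + 0.03964) = 0.96.

0.96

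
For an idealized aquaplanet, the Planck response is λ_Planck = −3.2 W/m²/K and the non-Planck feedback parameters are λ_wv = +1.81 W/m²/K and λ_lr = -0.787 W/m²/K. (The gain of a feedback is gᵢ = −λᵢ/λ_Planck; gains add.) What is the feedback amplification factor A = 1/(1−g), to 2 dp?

Convert to gains: g_wv = 1.81/3.2 = 0.5656; g_lr = -0.787/3.2 = -0.2459.
Total gain g = 0.3197.
A = 1/(1 − 0.3197) = 1.47.

1.47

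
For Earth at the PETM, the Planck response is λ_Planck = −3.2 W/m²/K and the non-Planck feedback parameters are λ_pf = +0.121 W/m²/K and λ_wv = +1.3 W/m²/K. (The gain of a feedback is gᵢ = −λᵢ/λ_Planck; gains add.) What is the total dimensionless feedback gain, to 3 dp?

Convert to gains: g_pf = 0.121/3.2 = 0.03781; g_wv = 1.3/3.2 = 0.4062.
Total gain g = 0.44401.

0.444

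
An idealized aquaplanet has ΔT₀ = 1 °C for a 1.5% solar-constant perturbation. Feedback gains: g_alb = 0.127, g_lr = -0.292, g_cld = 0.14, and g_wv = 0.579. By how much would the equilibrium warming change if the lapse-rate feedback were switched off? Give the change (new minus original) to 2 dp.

Original: g = 0.554, ΔT = 1/(1−0.554) = 2.2422 °C.
Without lapse-rate: g' = 0.846, ΔT' = 1/(1−0.846) = 6.4935 °C.
Change = 6.4935 − 2.2422 = 4.25 °C.

4.25 °C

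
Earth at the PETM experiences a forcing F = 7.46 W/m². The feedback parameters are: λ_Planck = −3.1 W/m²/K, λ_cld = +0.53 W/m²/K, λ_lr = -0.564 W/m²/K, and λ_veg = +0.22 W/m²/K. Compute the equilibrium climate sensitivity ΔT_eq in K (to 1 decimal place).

Net feedback parameter λ = (−3.1) + (+0.53) + (-0.564) + (+0.22) = -2.914 W/m²/K.
ΔT = −F/λ = −7.46/(-2.914) = 2.6 K.

2.6 K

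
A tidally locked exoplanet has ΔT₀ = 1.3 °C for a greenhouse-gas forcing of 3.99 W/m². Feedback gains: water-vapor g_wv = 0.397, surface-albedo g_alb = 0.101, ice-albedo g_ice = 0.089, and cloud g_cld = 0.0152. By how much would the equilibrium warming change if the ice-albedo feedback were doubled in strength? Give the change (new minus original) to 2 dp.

Original: g = 0.6022, ΔT = 1.3/(1−0.6022) = 3.2680 °C.
With doubled ice-albedo: g' = 0.6912, ΔT' = 1.3/(1−0.6912) = 4.2098 °C.
Change = 4.2098 − 3.2680 = 0.94 °C.

0.94 °C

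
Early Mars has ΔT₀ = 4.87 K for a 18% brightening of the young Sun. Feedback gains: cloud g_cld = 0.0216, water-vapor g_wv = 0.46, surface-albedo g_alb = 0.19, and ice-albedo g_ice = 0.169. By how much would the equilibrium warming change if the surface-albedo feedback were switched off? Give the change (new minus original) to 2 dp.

-16.61 K

Original: g = 0.8406, ΔT = 4.87/(1−0.8406) = 30.5521 K.
Without surface-albedo: g' = 0.6506, ΔT' = 4.87/(1−0.6506) = 13.9382 K.
Change = 13.9382 − 30.5521 = -16.61 K.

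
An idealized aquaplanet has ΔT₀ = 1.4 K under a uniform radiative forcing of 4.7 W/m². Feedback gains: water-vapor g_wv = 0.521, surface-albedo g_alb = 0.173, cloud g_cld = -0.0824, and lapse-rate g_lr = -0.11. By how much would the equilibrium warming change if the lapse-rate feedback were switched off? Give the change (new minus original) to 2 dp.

0.80 K

Original: g = 0.5016, ΔT = 1.4/(1−0.5016) = 2.8090 K.
Without lapse-rate: g' = 0.6116, ΔT' = 1.4/(1−0.6116) = 3.6045 K.
Change = 3.6045 − 2.8090 = 0.80 K.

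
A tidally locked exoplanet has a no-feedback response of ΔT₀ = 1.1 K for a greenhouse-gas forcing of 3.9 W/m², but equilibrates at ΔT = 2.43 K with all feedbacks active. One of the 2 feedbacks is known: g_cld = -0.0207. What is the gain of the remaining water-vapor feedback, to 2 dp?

0.57

Amplification A = ΔT/ΔT₀ = 2.43/1.1 = 2.209.
Total gain g = 1 − 1/A = 1 − 1/2.209 = 0.5473.
The known gain is -0.0207.
g_wv = 0.5473 + 0.0207 = 0.57.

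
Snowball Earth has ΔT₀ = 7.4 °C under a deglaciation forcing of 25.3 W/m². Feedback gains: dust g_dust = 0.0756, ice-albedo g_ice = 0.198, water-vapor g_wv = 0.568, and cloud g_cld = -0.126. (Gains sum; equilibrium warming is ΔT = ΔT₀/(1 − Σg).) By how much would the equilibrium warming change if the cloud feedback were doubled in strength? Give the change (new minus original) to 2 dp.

-7.99 °C

Original: g = 0.7156, ΔT = 7.4/(1−0.7156) = 26.0197 °C.
With doubled cloud: g' = 0.5896, ΔT' = 7.4/(1−0.5896) = 18.0312 °C.
Change = 18.0312 − 26.0197 = -7.99 °C.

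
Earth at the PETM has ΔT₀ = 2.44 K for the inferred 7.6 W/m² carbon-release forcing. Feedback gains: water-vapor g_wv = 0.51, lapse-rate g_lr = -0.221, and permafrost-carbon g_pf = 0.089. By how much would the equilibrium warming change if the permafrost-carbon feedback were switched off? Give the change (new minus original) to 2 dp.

-0.49 K

Original: g = 0.378, ΔT = 2.44/(1−0.378) = 3.9228 K.
Without permafrost-carbon: g' = 0.289, ΔT' = 2.44/(1−0.289) = 3.4318 K.
Change = 3.4318 − 3.9228 = -0.49 K.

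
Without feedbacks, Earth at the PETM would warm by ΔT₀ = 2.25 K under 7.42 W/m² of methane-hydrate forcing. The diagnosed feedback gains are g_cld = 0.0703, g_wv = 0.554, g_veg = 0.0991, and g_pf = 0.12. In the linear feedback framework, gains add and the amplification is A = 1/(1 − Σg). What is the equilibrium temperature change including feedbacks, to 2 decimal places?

14.37 K

Total gain g = 0.0703 + 0.554 + 0.0991 + 0.12 = 0.8434.
Amplification A = 1/(1 − 0.8434) = 6.386.
ΔT = 2.25 × 6.386 = 14.37 K.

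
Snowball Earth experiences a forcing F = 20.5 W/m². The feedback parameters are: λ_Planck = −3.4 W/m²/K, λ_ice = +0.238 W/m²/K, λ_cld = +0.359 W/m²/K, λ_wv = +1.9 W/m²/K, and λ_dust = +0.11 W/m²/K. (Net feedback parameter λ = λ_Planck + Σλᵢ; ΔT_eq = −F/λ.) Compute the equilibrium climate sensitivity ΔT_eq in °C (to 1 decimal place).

Net feedback parameter λ = (−3.4) + (+0.238) + (+0.359) + (+1.9) + (+0.11) = -0.793 W/m²/K.
ΔT = −F/λ = −20.5/(-0.793) = 25.9 °C.

25.9 °C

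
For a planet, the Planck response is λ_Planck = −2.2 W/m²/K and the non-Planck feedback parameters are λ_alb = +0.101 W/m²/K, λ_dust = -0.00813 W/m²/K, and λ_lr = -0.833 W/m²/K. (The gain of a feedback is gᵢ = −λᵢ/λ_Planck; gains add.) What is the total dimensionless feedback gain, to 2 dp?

Convert to gains: g_alb = 0.101/2.2 = 0.04591; g_dust = -0.00813/2.2 = -0.003695; g_lr = -0.833/2.2 = -0.3786.
Total gain g = -0.336385.

-0.34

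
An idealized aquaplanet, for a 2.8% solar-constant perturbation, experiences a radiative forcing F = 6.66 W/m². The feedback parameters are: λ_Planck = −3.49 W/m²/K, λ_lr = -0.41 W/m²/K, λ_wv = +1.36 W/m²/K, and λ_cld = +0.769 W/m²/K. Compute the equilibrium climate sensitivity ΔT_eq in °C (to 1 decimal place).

Net feedback parameter λ = (−3.49) + (-0.41) + (+1.36) + (+0.769) = -1.771 W/m²/K.
ΔT = −F/λ = −6.66/(-1.771) = 3.8 °C.

3.8 °C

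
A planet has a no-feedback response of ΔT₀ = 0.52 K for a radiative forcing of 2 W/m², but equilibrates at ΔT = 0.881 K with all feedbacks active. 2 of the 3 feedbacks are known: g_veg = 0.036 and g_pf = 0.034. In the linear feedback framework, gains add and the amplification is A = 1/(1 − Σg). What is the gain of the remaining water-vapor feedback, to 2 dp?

0.34

Amplification A = ΔT/ΔT₀ = 0.881/0.52 = 1.694.
Total gain g = 1 − 1/A = 1 − 1/1.694 = 0.4097.
Known gains sum to 0.036 + 0.034 = 0.07.
g_wv = 0.4097 − 0.07 = 0.34.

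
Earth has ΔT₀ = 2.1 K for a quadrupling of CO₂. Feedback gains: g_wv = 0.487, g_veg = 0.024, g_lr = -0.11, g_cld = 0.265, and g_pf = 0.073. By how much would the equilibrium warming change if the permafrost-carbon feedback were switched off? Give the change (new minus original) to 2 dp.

-1.76 K

Original: g = 0.739, ΔT = 2.1/(1−0.739) = 8.0460 K.
Without permafrost-carbon: g' = 0.666, ΔT' = 2.1/(1−0.666) = 6.2874 K.
Change = 6.2874 − 8.0460 = -1.76 K.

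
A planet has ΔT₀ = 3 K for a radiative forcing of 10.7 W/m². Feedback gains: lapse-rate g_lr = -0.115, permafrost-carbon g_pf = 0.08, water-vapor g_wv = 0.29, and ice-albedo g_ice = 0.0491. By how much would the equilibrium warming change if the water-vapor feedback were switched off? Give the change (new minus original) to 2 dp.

-1.27 K

Original: g = 0.3041, ΔT = 3/(1−0.3041) = 4.3110 K.
Without water-vapor: g' = 0.0141, ΔT' = 3/(1−0.0141) = 3.0429 K.
Change = 3.0429 − 4.3110 = -1.27 K.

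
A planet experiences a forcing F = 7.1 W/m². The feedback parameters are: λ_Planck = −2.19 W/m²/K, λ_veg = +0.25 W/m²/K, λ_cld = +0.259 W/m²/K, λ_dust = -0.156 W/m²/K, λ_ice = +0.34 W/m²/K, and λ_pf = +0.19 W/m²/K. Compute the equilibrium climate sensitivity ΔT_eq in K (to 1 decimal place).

Net feedback parameter λ = (−2.19) + (+0.25) + (+0.259) + (-0.156) + (+0.34) + (+0.19) = -1.307 W/m²/K.
ΔT = −F/λ = −7.1/(-1.307) = 5.4 K.

5.4 K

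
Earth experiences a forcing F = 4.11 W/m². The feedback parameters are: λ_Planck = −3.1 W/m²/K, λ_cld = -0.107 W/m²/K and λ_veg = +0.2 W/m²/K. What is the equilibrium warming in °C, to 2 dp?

Net feedback parameter λ = (−3.1) + (-0.107) + (+0.2) = -3.007 W/m²/K.
ΔT = −F/λ = −4.11/(-3.007) = 1.37 °C.

1.37 °C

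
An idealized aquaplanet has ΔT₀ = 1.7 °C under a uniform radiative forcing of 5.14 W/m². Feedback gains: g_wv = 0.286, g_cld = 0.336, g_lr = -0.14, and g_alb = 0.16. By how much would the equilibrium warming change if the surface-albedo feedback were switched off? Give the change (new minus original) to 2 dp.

-1.47 °C

Original: g = 0.642, ΔT = 1.7/(1−0.642) = 4.7486 °C.
Without surface-albedo: g' = 0.482, ΔT' = 1.7/(1−0.482) = 3.2819 °C.
Change = 3.2819 − 4.7486 = -1.47 °C.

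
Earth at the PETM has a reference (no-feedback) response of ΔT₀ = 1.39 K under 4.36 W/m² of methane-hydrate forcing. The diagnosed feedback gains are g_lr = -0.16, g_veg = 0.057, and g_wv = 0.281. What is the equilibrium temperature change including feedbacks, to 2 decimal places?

1.69 K

Total gain g = -0.16 + 0.057 + 0.281 = 0.178.
Amplification A = 1/(1 − 0.178) = 1.217.
ΔT = 1.39 × 1.217 = 1.69 K.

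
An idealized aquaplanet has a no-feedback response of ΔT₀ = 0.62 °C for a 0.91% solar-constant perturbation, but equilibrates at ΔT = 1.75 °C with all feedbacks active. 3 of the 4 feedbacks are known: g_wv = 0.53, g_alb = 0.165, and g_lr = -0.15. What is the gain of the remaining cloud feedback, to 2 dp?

0.10

Amplification A = ΔT/ΔT₀ = 1.75/0.62 = 2.823.
Total gain g = 1 − 1/A = 1 − 1/2.823 = 0.6458.
Known gains sum to 0.53 + 0.165 − 0.15 = 0.545.
g_cld = 0.6458 − 0.545 = 0.10.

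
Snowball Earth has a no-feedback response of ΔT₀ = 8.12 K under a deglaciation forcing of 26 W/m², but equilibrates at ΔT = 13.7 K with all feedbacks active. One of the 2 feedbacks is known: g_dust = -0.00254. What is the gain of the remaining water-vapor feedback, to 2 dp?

Amplification A = ΔT/ΔT₀ = 13.7/8.12 = 1.687.
Total gain g = 1 − 1/A = 1 − 1/1.687 = 0.4072.
The known gain is -0.00254.
g_wv = 0.4072 + 0.00254 = 0.41.

0.41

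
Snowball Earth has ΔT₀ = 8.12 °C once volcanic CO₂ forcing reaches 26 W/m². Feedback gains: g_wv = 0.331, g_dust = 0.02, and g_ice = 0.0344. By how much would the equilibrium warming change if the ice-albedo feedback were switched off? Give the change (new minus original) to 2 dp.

-0.70 °C

Original: g = 0.3854, ΔT = 8.12/(1−0.3854) = 13.2118 °C.
Without ice-albedo: g' = 0.351, ΔT' = 8.12/(1−0.351) = 12.5116 °C.
Change = 12.5116 − 13.2118 = -0.70 °C.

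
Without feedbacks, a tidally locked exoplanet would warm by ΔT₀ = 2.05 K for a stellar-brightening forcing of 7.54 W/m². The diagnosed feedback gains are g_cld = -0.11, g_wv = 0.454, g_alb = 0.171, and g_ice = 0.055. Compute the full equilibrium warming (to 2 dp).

Total gain g = -0.11 + 0.454 + 0.171 + 0.055 = 0.57.
Amplification A = 1/(1 − 0.57) = 2.326.
ΔT = 2.05 × 2.326 = 4.77 K.

4.77 K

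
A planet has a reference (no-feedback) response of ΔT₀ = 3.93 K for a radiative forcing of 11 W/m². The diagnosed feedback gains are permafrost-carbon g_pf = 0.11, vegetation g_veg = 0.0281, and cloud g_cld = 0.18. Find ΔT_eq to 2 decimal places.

Total gain g = 0.11 + 0.0281 + 0.18 = 0.3181.
Amplification A = 1/(1 − 0.3181) = 1.466.
ΔT = 3.93 × 1.466 = 5.76 K.

5.76 K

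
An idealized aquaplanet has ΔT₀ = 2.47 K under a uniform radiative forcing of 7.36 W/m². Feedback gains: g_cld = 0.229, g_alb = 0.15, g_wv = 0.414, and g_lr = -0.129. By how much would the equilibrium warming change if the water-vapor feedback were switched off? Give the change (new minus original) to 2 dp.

-4.06 K

Original: g = 0.664, ΔT = 2.47/(1−0.664) = 7.3512 K.
Without water-vapor: g' = 0.25, ΔT' = 2.47/(1−0.25) = 3.2933 K.
Change = 3.2933 − 7.3512 = -4.06 K.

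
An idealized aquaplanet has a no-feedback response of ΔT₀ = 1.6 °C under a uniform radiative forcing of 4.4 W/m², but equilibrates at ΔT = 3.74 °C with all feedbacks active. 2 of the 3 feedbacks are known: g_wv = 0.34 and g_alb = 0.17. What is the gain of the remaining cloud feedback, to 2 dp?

Amplification A = ΔT/ΔT₀ = 3.74/1.6 = 2.337.
Total gain g = 1 − 1/A = 1 − 1/2.337 = 0.5721.
Known gains sum to 0.34 + 0.17 = 0.51.
g_cld = 0.5721 − 0.51 = 0.06.

0.06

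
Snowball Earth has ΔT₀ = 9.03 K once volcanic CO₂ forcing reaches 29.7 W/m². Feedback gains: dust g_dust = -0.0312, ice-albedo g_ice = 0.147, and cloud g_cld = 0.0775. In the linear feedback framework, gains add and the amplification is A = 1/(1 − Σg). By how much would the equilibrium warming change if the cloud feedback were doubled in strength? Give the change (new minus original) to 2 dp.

1.19 K

Original: g = 0.1933, ΔT = 9.03/(1−0.1933) = 11.1938 K.
With doubled cloud: g' = 0.2708, ΔT' = 9.03/(1−0.2708) = 12.3834 K.
Change = 12.3834 − 11.1938 = 1.19 K.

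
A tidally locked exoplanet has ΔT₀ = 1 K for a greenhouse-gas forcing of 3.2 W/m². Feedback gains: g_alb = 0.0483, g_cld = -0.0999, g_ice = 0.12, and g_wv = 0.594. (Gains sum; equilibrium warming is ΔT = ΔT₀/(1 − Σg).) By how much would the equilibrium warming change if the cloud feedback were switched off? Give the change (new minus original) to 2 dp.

Original: g = 0.6624, ΔT = 1/(1−0.6624) = 2.9621 K.
Without cloud: g' = 0.7623, ΔT' = 1/(1−0.7623) = 4.2070 K.
Change = 4.2070 − 2.9621 = 1.24 K.

1.24 K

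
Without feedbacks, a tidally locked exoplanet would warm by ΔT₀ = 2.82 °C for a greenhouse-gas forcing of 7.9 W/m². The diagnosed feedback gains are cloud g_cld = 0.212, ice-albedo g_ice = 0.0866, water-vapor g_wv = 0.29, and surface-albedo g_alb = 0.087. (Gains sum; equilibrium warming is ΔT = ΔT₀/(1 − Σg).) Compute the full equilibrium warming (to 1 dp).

8.7 °C

Total gain g = 0.212 + 0.0866 + 0.29 + 0.087 = 0.6756.
Amplification A = 1/(1 − 0.6756) = 3.083.
ΔT = 2.82 × 3.083 = 8.7 °C.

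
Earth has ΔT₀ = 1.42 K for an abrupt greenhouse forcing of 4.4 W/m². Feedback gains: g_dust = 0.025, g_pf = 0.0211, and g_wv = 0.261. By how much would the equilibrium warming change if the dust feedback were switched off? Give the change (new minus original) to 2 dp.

Original: g = 0.3071, ΔT = 1.42/(1−0.3071) = 2.0494 K.
Without dust: g' = 0.2821, ΔT' = 1.42/(1−0.2821) = 1.9780 K.
Change = 1.9780 − 2.0494 = -0.07 K.

-0.07 K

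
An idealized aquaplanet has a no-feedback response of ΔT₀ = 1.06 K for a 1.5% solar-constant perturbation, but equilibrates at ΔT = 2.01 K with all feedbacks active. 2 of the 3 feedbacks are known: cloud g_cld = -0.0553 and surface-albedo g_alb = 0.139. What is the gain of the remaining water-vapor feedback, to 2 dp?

Amplification A = ΔT/ΔT₀ = 2.01/1.06 = 1.896.
Total gain g = 1 − 1/A = 1 − 1/1.896 = 0.4726.
Known gains sum to -0.0553 + 0.139 = 0.0837.
g_wv = 0.4726 − 0.0837 = 0.39.

0.39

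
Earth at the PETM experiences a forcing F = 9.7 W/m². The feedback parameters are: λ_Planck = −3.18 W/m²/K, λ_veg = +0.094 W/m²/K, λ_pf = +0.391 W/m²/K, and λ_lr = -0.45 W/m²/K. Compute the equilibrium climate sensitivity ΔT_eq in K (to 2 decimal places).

3.08 K

Net feedback parameter λ = (−3.18) + (+0.094) + (+0.391) + (-0.45) = -3.145 W/m²/K.
ΔT = −F/λ = −9.7/(-3.145) = 3.08 K.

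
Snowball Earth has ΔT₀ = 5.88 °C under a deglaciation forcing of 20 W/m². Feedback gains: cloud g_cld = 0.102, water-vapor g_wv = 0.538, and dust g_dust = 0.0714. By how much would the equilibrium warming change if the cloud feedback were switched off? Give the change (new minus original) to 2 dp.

-5.32 °C

Original: g = 0.7114, ΔT = 5.88/(1−0.7114) = 20.3742 °C.
Without cloud: g' = 0.6094, ΔT' = 5.88/(1−0.6094) = 15.0538 °C.
Change = 15.0538 − 20.3742 = -5.32 °C.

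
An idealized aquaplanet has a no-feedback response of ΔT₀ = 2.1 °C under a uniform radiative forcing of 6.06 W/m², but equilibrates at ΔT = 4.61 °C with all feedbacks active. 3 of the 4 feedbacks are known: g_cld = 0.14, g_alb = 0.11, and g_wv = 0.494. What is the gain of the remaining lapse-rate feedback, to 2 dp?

-0.20

Amplification A = ΔT/ΔT₀ = 4.61/2.1 = 2.195.
Total gain g = 1 − 1/A = 1 − 1/2.195 = 0.5444.
Known gains sum to 0.14 + 0.11 + 0.494 = 0.744.
g_lr = 0.5444 − 0.744 = -0.20.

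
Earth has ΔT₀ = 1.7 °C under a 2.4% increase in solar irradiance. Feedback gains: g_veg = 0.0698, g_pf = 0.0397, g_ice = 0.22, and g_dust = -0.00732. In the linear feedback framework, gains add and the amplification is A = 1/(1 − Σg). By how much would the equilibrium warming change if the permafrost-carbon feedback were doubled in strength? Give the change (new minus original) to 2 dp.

Original: g = 0.32218, ΔT = 1.7/(1−0.32218) = 2.5080 °C.
With doubled permafrost-carbon: g' = 0.36188, ΔT' = 1.7/(1−0.36188) = 2.6641 °C.
Change = 2.6641 − 2.5080 = 0.16 °C.

0.16 °C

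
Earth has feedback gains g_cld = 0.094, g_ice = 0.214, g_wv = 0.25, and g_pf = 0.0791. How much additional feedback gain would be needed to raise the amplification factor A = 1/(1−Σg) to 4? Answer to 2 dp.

0.11

Current total gain = 0.6371.
Target gain for A = 4: g* = 1 − 1/4 = 0.75.
Additional gain needed = 0.75 − 0.6371 = 0.11.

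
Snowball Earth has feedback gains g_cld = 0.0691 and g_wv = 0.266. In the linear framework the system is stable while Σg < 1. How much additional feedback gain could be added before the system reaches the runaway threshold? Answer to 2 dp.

Current total gain = 0.0691 + 0.266 = 0.3351.
Margin to runaway = 1 − 0.3351 = 0.66.

0.66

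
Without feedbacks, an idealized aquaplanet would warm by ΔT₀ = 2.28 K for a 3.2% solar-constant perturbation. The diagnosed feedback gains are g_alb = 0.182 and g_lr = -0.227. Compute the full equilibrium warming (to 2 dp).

2.18 K

Total gain g = 0.182 − 0.227 = -0.045.
Amplification A = 1/(1 + 0.045) = 0.9569.
ΔT = 2.28 × 0.9569 = 2.18 K.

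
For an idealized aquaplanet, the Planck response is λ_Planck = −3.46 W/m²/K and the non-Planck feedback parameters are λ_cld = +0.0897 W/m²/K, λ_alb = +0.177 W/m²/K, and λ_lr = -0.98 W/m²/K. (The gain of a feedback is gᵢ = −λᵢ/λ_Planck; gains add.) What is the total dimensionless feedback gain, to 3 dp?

Convert to gains: g_cld = 0.0897/3.46 = 0.02592; g_alb = 0.177/3.46 = 0.05116; g_lr = -0.98/3.46 = -0.2832.
Total gain g = -0.20612.

-0.206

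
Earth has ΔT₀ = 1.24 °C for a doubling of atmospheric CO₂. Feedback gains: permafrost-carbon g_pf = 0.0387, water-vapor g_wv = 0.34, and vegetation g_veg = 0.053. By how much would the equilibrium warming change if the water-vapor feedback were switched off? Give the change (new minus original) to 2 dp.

Original: g = 0.4317, ΔT = 1.24/(1−0.4317) = 2.1819 °C.
Without water-vapor: g' = 0.0917, ΔT' = 1.24/(1−0.0917) = 1.3652 °C.
Change = 1.3652 − 2.1819 = -0.82 °C.

-0.82 °C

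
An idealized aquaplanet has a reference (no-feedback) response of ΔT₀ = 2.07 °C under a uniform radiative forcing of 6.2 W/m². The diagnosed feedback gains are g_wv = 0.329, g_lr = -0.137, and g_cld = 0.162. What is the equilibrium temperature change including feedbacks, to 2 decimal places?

Total gain g = 0.329 − 0.137 + 0.162 = 0.354.
Amplification A = 1/(1 − 0.354) = 1.548.
ΔT = 2.07 × 1.548 = 3.20 °C.

3.20 °C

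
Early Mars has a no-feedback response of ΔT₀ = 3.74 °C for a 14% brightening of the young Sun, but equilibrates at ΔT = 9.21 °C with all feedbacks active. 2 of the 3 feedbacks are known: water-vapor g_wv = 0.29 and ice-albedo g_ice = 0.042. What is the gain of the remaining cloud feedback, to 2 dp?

Amplification A = ΔT/ΔT₀ = 9.21/3.74 = 2.463.
Total gain g = 1 − 1/A = 1 − 1/2.463 = 0.594.
Known gains sum to 0.29 + 0.042 = 0.332.
g_cld = 0.594 − 0.332 = 0.26.

0.26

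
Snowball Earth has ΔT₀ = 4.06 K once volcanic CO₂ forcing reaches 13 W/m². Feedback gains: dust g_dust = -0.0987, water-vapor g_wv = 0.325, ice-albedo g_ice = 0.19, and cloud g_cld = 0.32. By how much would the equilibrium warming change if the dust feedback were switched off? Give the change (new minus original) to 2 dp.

9.21 K

Original: g = 0.7363, ΔT = 4.06/(1−0.7363) = 15.3963 K.
Without dust: g' = 0.835, ΔT' = 4.06/(1−0.835) = 24.6061 K.
Change = 24.6061 − 15.3963 = 9.21 K.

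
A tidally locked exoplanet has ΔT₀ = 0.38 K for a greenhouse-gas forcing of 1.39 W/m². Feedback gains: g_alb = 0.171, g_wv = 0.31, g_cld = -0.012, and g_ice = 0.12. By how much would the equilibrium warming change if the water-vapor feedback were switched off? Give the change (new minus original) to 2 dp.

-0.40 K

Original: g = 0.589, ΔT = 0.38/(1−0.589) = 0.9246 K.
Without water-vapor: g' = 0.279, ΔT' = 0.38/(1−0.279) = 0.5270 K.
Change = 0.5270 − 0.9246 = -0.40 K.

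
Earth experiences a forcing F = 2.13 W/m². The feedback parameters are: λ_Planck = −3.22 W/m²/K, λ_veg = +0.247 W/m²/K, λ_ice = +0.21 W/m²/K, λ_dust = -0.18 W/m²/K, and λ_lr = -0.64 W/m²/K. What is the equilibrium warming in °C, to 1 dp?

Net feedback parameter λ = (−3.22) + (+0.247) + (+0.21) + (-0.18) + (-0.64) = -3.583 W/m²/K.
ΔT = −F/λ = −2.13/(-3.583) = 0.6 °C.

0.6 °C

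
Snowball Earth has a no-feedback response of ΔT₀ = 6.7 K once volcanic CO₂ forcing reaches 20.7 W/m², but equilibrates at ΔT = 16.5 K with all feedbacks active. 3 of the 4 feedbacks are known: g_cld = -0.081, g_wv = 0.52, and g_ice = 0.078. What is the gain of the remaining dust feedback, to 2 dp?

0.08

Amplification A = ΔT/ΔT₀ = 16.5/6.7 = 2.463.
Total gain g = 1 − 1/A = 1 − 1/2.463 = 0.594.
Known gains sum to -0.081 + 0.52 + 0.078 = 0.517.
g_dust = 0.594 − 0.517 = 0.08.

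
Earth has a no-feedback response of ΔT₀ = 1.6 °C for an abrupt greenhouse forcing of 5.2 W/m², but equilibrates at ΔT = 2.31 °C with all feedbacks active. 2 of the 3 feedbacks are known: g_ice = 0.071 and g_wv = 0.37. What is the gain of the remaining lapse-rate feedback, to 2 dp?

-0.13

Amplification A = ΔT/ΔT₀ = 2.31/1.6 = 1.444.
Total gain g = 1 − 1/A = 1 − 1/1.444 = 0.3075.
Known gains sum to 0.071 + 0.37 = 0.441.
g_lr = 0.3075 − 0.441 = -0.13.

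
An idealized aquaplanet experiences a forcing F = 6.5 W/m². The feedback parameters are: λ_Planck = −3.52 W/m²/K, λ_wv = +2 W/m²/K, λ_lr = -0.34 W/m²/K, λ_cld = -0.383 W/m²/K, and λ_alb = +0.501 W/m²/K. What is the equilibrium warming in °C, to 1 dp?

3.7 °C

Net feedback parameter λ = (−3.52) + (+2) + (-0.34) + (-0.383) + (+0.501) = -1.742 W/m²/K.
ΔT = −F/λ = −6.5/(-1.742) = 3.7 °C.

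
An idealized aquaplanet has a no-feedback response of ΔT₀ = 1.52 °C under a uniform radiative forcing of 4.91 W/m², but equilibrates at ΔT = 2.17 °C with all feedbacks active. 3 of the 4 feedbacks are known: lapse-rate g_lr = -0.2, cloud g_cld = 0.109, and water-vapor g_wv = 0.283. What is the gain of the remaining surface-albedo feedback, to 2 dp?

0.11

Amplification A = ΔT/ΔT₀ = 2.17/1.52 = 1.428.
Total gain g = 1 − 1/A = 1 − 1/1.428 = 0.2997.
Known gains sum to -0.2 + 0.109 + 0.283 = 0.192.
g_alb = 0.2997 − 0.192 = 0.11.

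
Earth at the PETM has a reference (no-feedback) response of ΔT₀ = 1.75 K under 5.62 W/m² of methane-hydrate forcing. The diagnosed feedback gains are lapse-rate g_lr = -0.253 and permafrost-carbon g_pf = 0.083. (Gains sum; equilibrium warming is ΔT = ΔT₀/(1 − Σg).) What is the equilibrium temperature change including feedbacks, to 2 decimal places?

1.50 K

Total gain g = -0.253 + 0.083 = -0.17.
Amplification A = 1/(1 + 0.17) = 0.8547.
ΔT = 1.75 × 0.8547 = 1.50 K.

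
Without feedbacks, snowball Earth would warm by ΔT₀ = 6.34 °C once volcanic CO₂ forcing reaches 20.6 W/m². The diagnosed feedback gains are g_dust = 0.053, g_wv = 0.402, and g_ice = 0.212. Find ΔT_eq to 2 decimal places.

Total gain g = 0.053 + 0.402 + 0.212 = 0.667.
Amplification A = 1/(1 − 0.667) = 3.003.
ΔT = 6.34 × 3.003 = 19.04 °C.

19.04 °C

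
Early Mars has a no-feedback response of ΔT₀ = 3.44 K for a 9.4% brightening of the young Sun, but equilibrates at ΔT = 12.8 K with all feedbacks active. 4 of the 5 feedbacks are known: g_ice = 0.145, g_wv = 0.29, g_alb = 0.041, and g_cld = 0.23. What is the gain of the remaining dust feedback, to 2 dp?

Amplification A = ΔT/ΔT₀ = 12.8/3.44 = 3.721.
Total gain g = 1 − 1/A = 1 − 1/3.721 = 0.7313.
Known gains sum to 0.145 + 0.29 + 0.041 + 0.23 = 0.706.
g_dust = 0.7313 − 0.706 = 0.03.

0.03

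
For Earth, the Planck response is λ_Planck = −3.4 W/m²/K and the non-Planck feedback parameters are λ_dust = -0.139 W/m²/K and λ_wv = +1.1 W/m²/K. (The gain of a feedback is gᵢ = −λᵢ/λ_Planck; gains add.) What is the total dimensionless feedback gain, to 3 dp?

Convert to gains: g_dust = -0.139/3.4 = -0.04088; g_wv = 1.1/3.4 = 0.3235.
Total gain g = 0.28262.

0.283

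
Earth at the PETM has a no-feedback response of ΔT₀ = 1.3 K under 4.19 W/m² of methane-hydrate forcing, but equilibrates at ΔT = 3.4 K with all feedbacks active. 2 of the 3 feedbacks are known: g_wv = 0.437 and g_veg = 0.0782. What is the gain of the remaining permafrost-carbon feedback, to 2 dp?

0.10

Amplification A = ΔT/ΔT₀ = 3.4/1.3 = 2.615.
Total gain g = 1 − 1/A = 1 − 1/2.615 = 0.6176.
Known gains sum to 0.437 + 0.0782 = 0.5152.
g_pf = 0.6176 − 0.5152 = 0.10.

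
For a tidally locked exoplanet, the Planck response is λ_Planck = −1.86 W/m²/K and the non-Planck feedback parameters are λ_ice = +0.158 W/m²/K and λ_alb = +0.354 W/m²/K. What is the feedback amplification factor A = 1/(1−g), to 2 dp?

Convert to gains: g_ice = 0.158/1.86 = 0.08495; g_alb = 0.354/1.86 = 0.1903.
Total gain g = 0.27525.
A = 1/(1 − 0.27525) = 1.38.

1.38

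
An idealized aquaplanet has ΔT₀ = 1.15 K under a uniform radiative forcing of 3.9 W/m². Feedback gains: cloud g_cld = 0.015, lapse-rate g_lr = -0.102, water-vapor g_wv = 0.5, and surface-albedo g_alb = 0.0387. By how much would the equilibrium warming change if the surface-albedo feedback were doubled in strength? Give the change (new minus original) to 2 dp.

0.16 K

Original: g = 0.4517, ΔT = 1.15/(1−0.4517) = 2.0974 K.
With doubled surface-albedo: g' = 0.4904, ΔT' = 1.15/(1−0.4904) = 2.2567 K.
Change = 2.2567 − 2.0974 = 0.16 K.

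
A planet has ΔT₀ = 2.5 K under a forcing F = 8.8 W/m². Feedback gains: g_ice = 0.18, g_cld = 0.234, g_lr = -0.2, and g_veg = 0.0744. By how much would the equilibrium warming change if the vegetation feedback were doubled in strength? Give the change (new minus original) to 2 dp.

0.41 K

Original: g = 0.2884, ΔT = 2.5/(1−0.2884) = 3.5132 K.
With doubled vegetation: g' = 0.3628, ΔT' = 2.5/(1−0.3628) = 3.9234 K.
Change = 3.9234 − 3.5132 = 0.41 K.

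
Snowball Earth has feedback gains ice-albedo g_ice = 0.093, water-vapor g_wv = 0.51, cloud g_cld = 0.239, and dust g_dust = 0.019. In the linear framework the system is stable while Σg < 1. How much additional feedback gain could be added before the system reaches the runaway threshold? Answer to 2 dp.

Current total gain = 0.093 + 0.51 + 0.239 + 0.019 = 0.861.
Margin to runaway = 1 − 0.861 = 0.14.

0.14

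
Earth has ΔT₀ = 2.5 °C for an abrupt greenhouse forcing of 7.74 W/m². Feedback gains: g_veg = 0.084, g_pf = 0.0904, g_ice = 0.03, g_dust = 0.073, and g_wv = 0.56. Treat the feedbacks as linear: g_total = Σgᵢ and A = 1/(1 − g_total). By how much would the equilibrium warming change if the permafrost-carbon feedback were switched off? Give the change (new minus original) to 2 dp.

Original: g = 0.8374, ΔT = 2.5/(1−0.8374) = 15.3752 °C.
Without permafrost-carbon: g' = 0.747, ΔT' = 2.5/(1−0.747) = 9.8814 °C.
Change = 9.8814 − 15.3752 = -5.49 °C.

-5.49 °C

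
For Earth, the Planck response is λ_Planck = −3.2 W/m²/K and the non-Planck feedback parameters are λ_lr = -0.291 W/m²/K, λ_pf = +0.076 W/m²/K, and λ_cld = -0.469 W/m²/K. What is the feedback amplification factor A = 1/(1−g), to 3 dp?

Convert to gains: g_lr = -0.291/3.2 = -0.09094; g_pf = 0.076/3.2 = 0.02375; g_cld = -0.469/3.2 = -0.1466.
Total gain g = -0.21379.
A = 1/(1 + 0.21379) = 0.824.

0.824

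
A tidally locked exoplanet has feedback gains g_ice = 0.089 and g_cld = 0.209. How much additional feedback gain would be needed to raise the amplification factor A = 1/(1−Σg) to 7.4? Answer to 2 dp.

0.57

Current total gain = 0.298.
Target gain for A = 7.4: g* = 1 − 1/7.4 = 0.8649.
Additional gain needed = 0.8649 − 0.298 = 0.57.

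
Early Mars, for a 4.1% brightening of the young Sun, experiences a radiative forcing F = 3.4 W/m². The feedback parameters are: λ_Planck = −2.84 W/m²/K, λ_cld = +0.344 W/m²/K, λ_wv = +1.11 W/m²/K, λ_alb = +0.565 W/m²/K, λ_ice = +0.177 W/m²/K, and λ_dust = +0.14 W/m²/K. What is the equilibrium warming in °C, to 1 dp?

6.7 °C

Net feedback parameter λ = (−2.84) + (+0.344) + (+1.11) + (+0.565) + (+0.177) + (+0.14) = -0.504 W/m²/K.
ΔT = −F/λ = −3.4/(-0.504) = 6.7 °C.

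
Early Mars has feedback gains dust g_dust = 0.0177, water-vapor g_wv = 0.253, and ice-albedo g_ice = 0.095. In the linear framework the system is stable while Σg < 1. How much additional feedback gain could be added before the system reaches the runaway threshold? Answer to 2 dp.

0.63

Current total gain = 0.0177 + 0.253 + 0.095 = 0.3657.
Margin to runaway = 1 − 0.3657 = 0.63.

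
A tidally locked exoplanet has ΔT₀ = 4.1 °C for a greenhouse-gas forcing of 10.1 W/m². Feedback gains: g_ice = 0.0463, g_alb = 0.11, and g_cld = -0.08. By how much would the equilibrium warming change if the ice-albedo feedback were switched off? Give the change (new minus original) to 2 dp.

-0.21 °C

Original: g = 0.0763, ΔT = 4.1/(1−0.0763) = 4.4387 °C.
Without ice-albedo: g' = 0.03, ΔT' = 4.1/(1−0.03) = 4.2268 °C.
Change = 4.2268 − 4.4387 = -0.21 °C.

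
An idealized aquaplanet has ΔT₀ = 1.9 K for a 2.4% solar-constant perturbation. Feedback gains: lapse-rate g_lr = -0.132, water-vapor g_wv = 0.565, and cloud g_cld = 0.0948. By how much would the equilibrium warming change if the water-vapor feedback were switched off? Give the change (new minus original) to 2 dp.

Original: g = 0.5278, ΔT = 1.9/(1−0.5278) = 4.0237 K.
Without water-vapor: g' = -0.0372, ΔT' = 1.9/(1+0.0372) = 1.8319 K.
Change = 1.8319 − 4.0237 = -2.19 K.

-2.19 K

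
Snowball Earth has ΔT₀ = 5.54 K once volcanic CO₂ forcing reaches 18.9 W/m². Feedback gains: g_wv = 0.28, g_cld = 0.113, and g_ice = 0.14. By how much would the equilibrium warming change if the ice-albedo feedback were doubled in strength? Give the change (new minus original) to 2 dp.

Original: g = 0.533, ΔT = 5.54/(1−0.533) = 11.8630 K.
With doubled ice-albedo: g' = 0.673, ΔT' = 5.54/(1−0.673) = 16.9419 K.
Change = 16.9419 − 11.8630 = 5.08 K.

5.08 K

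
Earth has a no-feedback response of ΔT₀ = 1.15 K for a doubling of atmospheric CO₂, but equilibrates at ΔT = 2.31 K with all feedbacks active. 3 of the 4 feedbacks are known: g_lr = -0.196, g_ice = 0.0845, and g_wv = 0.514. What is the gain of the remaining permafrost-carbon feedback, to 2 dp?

0.10

Amplification A = ΔT/ΔT₀ = 2.31/1.15 = 2.009.
Total gain g = 1 − 1/A = 1 − 1/2.009 = 0.5022.
Known gains sum to -0.196 + 0.0845 + 0.514 = 0.4025.
g_pf = 0.5022 − 0.4025 = 0.10.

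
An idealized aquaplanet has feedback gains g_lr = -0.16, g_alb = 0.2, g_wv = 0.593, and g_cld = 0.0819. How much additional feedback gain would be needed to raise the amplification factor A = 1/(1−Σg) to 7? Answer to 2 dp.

Current total gain = 0.7149.
Target gain for A = 7: g* = 1 − 1/7 = 0.8571.
Additional gain needed = 0.8571 − 0.7149 = 0.14.

0.14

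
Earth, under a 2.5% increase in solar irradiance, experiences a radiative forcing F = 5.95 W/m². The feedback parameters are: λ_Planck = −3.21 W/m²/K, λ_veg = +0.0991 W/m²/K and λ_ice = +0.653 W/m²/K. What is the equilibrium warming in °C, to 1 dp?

2.4 °C

Net feedback parameter λ = (−3.21) + (+0.0991) + (+0.653) = -2.4579 W/m²/K.
ΔT = −F/λ = −5.95/(-2.4579) = 2.4 °C.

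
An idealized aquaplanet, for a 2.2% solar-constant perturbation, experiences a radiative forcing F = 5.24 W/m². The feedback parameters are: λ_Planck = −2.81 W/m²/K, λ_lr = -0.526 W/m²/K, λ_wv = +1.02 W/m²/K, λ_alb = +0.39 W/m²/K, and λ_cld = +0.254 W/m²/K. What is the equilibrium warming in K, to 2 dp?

Net feedback parameter λ = (−2.81) + (-0.526) + (+1.02) + (+0.39) + (+0.254) = -1.672 W/m²/K.
ΔT = −F/λ = −5.24/(-1.672) = 3.13 K.

3.13 K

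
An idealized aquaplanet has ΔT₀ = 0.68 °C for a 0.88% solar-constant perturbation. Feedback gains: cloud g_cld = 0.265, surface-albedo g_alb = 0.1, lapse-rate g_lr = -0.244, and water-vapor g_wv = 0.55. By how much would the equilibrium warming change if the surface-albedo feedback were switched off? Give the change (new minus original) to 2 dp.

Original: g = 0.671, ΔT = 0.68/(1−0.671) = 2.0669 °C.
Without surface-albedo: g' = 0.571, ΔT' = 0.68/(1−0.571) = 1.5851 °C.
Change = 1.5851 − 2.0669 = -0.48 °C.

-0.48 °C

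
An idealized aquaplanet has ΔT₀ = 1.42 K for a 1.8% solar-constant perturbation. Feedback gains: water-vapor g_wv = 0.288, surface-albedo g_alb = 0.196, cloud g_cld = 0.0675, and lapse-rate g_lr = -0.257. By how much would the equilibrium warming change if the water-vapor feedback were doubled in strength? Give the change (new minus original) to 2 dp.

1.39 K

Original: g = 0.2945, ΔT = 1.42/(1−0.2945) = 2.0128 K.
With doubled water-vapor: g' = 0.5825, ΔT' = 1.42/(1−0.5825) = 3.4012 K.
Change = 3.4012 − 2.0128 = 1.39 K.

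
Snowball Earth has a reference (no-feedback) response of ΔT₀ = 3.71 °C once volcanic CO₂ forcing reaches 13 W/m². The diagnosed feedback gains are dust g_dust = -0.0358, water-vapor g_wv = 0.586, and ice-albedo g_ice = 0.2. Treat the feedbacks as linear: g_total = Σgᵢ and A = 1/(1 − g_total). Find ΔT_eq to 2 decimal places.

14.85 °C

Total gain g = -0.0358 + 0.586 + 0.2 = 0.7502.
Amplification A = 1/(1 − 0.7502) = 4.003.
ΔT = 3.71 × 4.003 = 14.85 °C.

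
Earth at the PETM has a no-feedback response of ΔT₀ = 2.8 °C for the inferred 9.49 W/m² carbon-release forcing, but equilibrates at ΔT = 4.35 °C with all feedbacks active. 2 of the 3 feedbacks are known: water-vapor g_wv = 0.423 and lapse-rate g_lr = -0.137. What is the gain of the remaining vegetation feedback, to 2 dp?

Amplification A = ΔT/ΔT₀ = 4.35/2.8 = 1.554.
Total gain g = 1 − 1/A = 1 − 1/1.554 = 0.3565.
Known gains sum to 0.423 − 0.137 = 0.286.
g_veg = 0.3565 − 0.286 = 0.07.

0.07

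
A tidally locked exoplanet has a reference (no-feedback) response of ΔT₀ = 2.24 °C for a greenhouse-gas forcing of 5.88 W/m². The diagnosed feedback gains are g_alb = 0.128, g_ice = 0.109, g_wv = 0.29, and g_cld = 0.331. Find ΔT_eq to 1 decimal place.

15.8 °C

Total gain g = 0.128 + 0.109 + 0.29 + 0.331 = 0.858.
Amplification A = 1/(1 − 0.858) = 7.042.
ΔT = 2.24 × 7.042 = 15.8 °C.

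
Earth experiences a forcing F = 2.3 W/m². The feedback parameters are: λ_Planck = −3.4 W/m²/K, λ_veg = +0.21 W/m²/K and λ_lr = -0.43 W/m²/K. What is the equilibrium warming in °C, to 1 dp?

Net feedback parameter λ = (−3.4) + (+0.21) + (-0.43) = -3.62 W/m²/K.
ΔT = −F/λ = −2.3/(-3.62) = 0.6 °C.

0.6 °C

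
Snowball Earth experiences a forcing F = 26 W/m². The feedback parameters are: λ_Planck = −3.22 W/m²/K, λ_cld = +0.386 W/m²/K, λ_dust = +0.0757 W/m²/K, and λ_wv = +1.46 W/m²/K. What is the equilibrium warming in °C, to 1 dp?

Net feedback parameter λ = (−3.22) + (+0.386) + (+0.0757) + (+1.46) = -1.2983 W/m²/K.
ΔT = −F/λ = −26/(-1.2983) = 20.0 °C.

20.0 °C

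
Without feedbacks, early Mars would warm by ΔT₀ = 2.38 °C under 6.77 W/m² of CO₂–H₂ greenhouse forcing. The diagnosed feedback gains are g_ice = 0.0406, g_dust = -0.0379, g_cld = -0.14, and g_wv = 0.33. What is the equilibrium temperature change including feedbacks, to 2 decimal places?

2.95 °C

Total gain g = 0.0406 − 0.0379 − 0.14 + 0.33 = 0.1927.
Amplification A = 1/(1 − 0.1927) = 1.239.
ΔT = 2.38 × 1.239 = 2.95 °C.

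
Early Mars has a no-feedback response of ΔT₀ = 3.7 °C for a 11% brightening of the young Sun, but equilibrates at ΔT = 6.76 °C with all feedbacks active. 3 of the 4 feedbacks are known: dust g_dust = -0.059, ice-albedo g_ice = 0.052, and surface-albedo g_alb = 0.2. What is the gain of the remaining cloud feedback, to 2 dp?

0.26

Amplification A = ΔT/ΔT₀ = 6.76/3.7 = 1.827.
Total gain g = 1 − 1/A = 1 − 1/1.827 = 0.4527.
Known gains sum to -0.059 + 0.052 + 0.2 = 0.193.
g_cld = 0.4527 − 0.193 = 0.26.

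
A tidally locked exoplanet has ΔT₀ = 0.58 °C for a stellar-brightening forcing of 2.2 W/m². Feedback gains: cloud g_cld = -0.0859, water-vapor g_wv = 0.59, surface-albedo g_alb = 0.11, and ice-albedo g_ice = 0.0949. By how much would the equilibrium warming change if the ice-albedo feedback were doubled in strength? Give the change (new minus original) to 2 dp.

0.96 °C

Original: g = 0.709, ΔT = 0.58/(1−0.709) = 1.9931 °C.
With doubled ice-albedo: g' = 0.8039, ΔT' = 0.58/(1−0.8039) = 2.9577 °C.
Change = 2.9577 − 1.9931 = 0.96 °C.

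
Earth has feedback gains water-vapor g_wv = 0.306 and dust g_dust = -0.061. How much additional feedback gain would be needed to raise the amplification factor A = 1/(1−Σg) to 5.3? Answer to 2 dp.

0.57

Current total gain = 0.245.
Target gain for A = 5.3: g* = 1 − 1/5.3 = 0.8113.
Additional gain needed = 0.8113 − 0.245 = 0.57.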